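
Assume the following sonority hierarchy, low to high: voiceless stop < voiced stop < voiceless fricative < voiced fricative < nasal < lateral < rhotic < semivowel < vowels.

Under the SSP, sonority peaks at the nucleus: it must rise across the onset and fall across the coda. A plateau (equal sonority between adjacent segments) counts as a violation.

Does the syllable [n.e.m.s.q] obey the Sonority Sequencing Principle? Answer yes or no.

Onset: /n/ is a nasal (sonority 5); then the nucleus /e/ (sonority 9).
Onset profile 5-9 — rises to the nucleus.
Coda: /m/ is a nasal (sonority 5), /s/ is a voiceless fricative (sonority 3), /q/ is a voiceless stop (sonority 1).
Coda profile 9-5-3-1 — falls from the nucleus.

yes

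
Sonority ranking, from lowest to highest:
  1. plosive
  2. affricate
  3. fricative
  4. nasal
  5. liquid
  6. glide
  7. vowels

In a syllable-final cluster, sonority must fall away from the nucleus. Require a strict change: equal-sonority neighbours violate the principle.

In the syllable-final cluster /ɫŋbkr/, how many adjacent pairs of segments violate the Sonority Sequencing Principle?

2

/ɫ/: liquid = 5.
/ŋ/: nasal = 4.
/b/: plosive = 1.
/k/: plosive = 1.
/r/: liquid = 5.
/ɫ/→/ŋ/: 5→4 (falls) — ok.
/ŋ/→/b/: 4→1 (falls) — ok.
/b/→/k/: 1→1 (plateau) — violation.
/k/→/r/: 1→5 (does not fall) — violation.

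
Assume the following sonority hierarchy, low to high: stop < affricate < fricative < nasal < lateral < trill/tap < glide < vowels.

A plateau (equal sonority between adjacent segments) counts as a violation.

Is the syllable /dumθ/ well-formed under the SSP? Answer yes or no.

yes

Onset: /d/ is a stop (sonority 1); then the nucleus /u/ (sonority 8).
Onset profile 1-8 — rises to the nucleus.
Coda: /m/ is a nasal (sonority 4), /θ/ is a fricative (sonority 3).
Coda profile 8-4-3 — falls from the nucleus.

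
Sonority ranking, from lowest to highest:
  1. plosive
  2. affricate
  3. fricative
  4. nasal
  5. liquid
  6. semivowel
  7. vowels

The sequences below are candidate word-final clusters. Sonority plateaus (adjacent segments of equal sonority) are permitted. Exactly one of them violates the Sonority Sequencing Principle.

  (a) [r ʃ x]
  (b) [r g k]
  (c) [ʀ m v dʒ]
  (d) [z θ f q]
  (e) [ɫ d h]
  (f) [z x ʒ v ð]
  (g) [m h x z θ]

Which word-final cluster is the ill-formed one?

(a) 5-3-3 → obeys
(b) 5-1-1 → obeys
(c) 5-4-3-2 → obeys
(d) 3-3-3-1 → obeys
(e) 5-1-3 → violates
(f) 3-3-3-3-3 → obeys
(g) 4-3-3-3-3 → obeys

e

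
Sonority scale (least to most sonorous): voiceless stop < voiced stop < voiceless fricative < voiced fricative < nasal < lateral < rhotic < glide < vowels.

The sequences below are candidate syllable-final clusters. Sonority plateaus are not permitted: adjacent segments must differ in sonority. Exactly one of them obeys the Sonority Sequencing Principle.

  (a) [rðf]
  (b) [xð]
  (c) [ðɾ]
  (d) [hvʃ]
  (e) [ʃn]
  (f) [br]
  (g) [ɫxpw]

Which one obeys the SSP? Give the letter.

(a) sonority 7-4-3: well-formed.
(b) sonority 3-4: ill-formed.
(c) sonority 4-7: ill-formed.
(d) sonority 3-4-3: ill-formed.
(e) sonority 3-5: ill-formed.
(f) sonority 2-7: ill-formed.
(g) sonority 6-3-1-8: ill-formed.

a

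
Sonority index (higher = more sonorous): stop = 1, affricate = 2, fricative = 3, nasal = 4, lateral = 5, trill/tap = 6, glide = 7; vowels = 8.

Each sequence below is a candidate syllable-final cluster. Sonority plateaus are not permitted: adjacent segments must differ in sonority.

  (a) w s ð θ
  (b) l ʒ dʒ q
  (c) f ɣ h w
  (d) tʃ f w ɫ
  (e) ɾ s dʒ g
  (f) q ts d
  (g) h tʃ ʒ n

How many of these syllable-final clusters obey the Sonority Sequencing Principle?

2

(a) sonority 7-3-3-3: ill-formed.
(b) sonority 5-3-2-1: well-formed.
(c) sonority 3-3-3-7: ill-formed.
(d) sonority 2-3-7-5: ill-formed.
(e) sonority 6-3-2-1: well-formed.
(f) sonority 1-2-1: ill-formed.
(g) sonority 3-2-3-4: ill-formed.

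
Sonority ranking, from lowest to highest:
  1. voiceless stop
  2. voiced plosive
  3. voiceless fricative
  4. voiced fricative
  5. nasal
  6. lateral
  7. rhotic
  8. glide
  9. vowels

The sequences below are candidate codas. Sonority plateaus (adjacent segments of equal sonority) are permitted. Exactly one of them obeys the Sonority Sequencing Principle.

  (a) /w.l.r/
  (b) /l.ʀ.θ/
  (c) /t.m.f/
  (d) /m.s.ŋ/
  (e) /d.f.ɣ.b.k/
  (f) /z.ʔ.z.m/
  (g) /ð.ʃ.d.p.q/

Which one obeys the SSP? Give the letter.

g

(a) /w.l.r/: profile 8-6-7 — violates.
(b) /l.ʀ.θ/: profile 6-7-3 — violates.
(c) /t.m.f/: profile 1-5-3 — violates.
(d) /m.s.ŋ/: profile 5-3-5 — violates.
(e) /d.f.ɣ.b.k/: profile 2-3-4-2-1 — violates.
(f) /z.ʔ.z.m/: profile 4-1-4-5 — violates.
(g) /ð.ʃ.d.p.q/: profile 4-3-2-1-1 — obeys.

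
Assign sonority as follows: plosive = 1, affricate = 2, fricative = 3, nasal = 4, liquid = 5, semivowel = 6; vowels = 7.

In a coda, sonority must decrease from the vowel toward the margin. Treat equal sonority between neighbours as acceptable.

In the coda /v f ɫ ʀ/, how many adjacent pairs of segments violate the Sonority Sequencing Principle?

1

/v/: fricative = 3.
/f/: fricative = 3.
/ɫ/: liquid = 5.
/ʀ/: liquid = 5.
/v/→/f/: 3→3 (plateau, allowed) — ok.
/f/→/ɫ/: 3→5 (does not fall) — violation.
/ɫ/→/ʀ/: 5→5 (plateau, allowed) — ok.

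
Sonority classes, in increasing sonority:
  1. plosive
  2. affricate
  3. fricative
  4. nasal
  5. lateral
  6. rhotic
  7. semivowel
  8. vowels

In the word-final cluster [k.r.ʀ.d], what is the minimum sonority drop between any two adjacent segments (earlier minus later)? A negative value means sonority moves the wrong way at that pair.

-5

/k/ is a plosive (sonority 1).
/r/ is a rhotic (sonority 6).
/ʀ/ is a rhotic (sonority 6).
/d/ is a plosive (sonority 1).
/k/→/r/: change -5.
/r/→/ʀ/: change +0.
/ʀ/→/d/: change +5.
Minimum = -5.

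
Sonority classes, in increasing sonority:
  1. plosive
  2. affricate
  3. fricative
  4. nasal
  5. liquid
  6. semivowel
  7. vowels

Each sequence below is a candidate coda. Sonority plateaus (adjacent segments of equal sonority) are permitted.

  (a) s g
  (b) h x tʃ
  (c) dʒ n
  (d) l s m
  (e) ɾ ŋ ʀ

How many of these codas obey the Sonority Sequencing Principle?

(a) s g: profile 3-1 — obeys.
(b) h x tʃ: profile 3-3-2 — obeys.
(c) dʒ n: profile 2-4 — violates.
(d) l s m: profile 5-3-4 — violates.
(e) ɾ ŋ ʀ: profile 5-4-5 — violates.

2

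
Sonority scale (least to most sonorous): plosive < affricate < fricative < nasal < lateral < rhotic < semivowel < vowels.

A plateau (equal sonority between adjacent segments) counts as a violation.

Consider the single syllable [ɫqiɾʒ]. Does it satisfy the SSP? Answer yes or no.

Onset: /ɫ/ is a lateral (sonority 5), /q/ is a plosive (sonority 1); then the nucleus /i/ (sonority 8).
Onset profile 5-1-8 — does not strictly rise throughout.
Coda: /ɾ/ is a rhotic (sonority 6), /ʒ/ is a fricative (sonority 3).
Coda profile 8-6-3 — falls from the nucleus.

no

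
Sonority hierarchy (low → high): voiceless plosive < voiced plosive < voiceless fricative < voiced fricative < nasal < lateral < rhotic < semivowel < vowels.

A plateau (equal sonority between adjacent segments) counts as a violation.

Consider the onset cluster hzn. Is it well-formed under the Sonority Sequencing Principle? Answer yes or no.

yes

/h/ is a voiceless fricative (sonority 3).
/z/ is a voiced fricative (sonority 4).
/n/ is a nasal (sonority 5).
The profile 3-4-5 strictly rises, so the onset cluster satisfies the SSP.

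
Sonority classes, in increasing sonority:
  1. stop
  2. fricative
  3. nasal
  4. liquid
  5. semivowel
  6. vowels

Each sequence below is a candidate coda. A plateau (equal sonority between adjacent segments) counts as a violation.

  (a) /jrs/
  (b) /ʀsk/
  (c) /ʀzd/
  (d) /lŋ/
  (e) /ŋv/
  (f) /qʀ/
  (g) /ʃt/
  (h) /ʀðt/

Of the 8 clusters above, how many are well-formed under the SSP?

7

(a) /jrs/: profile 5-4-2 — obeys.
(b) /ʀsk/: profile 4-2-1 — obeys.
(c) /ʀzd/: profile 4-2-1 — obeys.
(d) /lŋ/: profile 4-3 — obeys.
(e) /ŋv/: profile 3-2 — obeys.
(f) /qʀ/: profile 1-4 — violates.
(g) /ʃt/: profile 2-1 — obeys.
(h) /ʀðt/: profile 4-2-1 — obeys.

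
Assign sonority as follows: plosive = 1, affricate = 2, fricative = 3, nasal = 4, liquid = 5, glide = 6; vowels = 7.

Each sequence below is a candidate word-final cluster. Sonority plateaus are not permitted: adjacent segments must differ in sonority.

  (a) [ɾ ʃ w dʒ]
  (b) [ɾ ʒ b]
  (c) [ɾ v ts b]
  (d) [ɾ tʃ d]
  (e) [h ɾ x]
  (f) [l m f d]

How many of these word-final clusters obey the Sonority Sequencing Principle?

4

(a) sonority 5-3-6-2: ill-formed.
(b) sonority 5-3-1: well-formed.
(c) sonority 5-3-2-1: well-formed.
(d) sonority 5-2-1: well-formed.
(e) sonority 3-5-3: ill-formed.
(f) sonority 5-4-3-1: well-formed.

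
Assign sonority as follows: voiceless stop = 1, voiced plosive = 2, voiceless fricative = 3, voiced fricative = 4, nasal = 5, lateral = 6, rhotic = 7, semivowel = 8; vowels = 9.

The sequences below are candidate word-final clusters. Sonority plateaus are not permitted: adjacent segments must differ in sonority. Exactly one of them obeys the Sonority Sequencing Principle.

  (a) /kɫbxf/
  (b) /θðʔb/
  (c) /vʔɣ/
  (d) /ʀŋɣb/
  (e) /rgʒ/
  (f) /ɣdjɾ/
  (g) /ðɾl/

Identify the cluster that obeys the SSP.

(a) /kɫbxf/: profile 1-6-2-3-3 — violates.
(b) /θðʔb/: profile 3-4-1-2 — violates.
(c) /vʔɣ/: profile 4-1-4 — violates.
(d) /ʀŋɣb/: profile 7-5-4-2 — obeys.
(e) /rgʒ/: profile 7-2-4 — violates.
(f) /ɣdjɾ/: profile 4-2-8-7 — violates.
(g) /ðɾl/: profile 4-7-6 — violates.

d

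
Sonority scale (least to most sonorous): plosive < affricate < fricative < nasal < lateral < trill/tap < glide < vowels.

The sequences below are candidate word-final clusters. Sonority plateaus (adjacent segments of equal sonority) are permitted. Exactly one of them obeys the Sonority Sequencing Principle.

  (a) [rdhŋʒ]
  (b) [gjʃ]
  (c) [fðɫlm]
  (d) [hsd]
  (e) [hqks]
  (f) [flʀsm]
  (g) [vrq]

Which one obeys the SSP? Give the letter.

d

(a) 6-1-3-4-3 → violates
(b) 1-7-3 → violates
(c) 3-3-5-5-4 → violates
(d) 3-3-1 → obeys
(e) 3-1-1-3 → violates
(f) 3-5-6-3-4 → violates
(g) 3-6-1 → violates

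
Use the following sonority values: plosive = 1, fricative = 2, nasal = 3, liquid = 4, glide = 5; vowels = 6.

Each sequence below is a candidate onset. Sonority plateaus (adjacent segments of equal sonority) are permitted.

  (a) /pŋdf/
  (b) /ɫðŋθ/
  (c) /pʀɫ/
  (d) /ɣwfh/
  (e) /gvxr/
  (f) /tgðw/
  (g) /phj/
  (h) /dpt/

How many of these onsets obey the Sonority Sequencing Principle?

5

(a) /pŋdf/: profile 1-3-1-2 — violates.
(b) /ɫðŋθ/: profile 4-2-3-2 — violates.
(c) /pʀɫ/: profile 1-4-4 — obeys.
(d) /ɣwfh/: profile 2-5-2-2 — violates.
(e) /gvxr/: profile 1-2-2-4 — obeys.
(f) /tgðw/: profile 1-1-2-5 — obeys.
(g) /phj/: profile 1-2-5 — obeys.
(h) /dpt/: profile 1-1-1 — obeys.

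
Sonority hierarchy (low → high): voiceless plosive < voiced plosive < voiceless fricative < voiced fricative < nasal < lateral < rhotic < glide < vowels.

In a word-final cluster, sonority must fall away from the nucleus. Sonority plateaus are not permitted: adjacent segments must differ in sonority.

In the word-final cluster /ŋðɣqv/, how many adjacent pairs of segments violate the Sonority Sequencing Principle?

2

/ŋ/ is a nasal (sonority 5).
/ð/ is a voiced fricative (sonority 4).
/ɣ/ is a voiced fricative (sonority 4).
/q/ is a voiceless plosive (sonority 1).
/v/ is a voiced fricative (sonority 4).
/ŋ/→/ð/: 5→4 (falls) — ok.
/ð/→/ɣ/: 4→4 (plateau) — violation.
/ɣ/→/q/: 4→1 (falls) — ok.
/q/→/v/: 1→4 (does not fall) — violation.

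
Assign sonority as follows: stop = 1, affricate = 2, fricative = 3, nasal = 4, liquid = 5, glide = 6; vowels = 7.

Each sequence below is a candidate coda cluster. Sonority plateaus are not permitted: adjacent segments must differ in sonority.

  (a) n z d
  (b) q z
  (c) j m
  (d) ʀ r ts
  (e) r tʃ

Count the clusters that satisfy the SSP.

3

(a) sonority 4-3-1: well-formed.
(b) sonority 1-3: ill-formed.
(c) sonority 6-4: well-formed.
(d) sonority 5-5-2: ill-formed.
(e) sonority 5-2: well-formed.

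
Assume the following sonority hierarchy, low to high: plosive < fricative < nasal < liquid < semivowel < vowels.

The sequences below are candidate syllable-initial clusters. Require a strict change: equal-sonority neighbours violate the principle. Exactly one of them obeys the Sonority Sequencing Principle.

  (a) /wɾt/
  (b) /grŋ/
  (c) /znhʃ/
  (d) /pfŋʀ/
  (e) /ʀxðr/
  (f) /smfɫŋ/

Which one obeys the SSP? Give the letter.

d

(a) /wɾt/: profile 5-4-1 — violates.
(b) /grŋ/: profile 1-4-3 — violates.
(c) /znhʃ/: profile 2-3-2-2 — violates.
(d) /pfŋʀ/: profile 1-2-3-4 — obeys.
(e) /ʀxðr/: profile 4-2-2-4 — violates.
(f) /smfɫŋ/: profile 2-3-2-4-3 — violates.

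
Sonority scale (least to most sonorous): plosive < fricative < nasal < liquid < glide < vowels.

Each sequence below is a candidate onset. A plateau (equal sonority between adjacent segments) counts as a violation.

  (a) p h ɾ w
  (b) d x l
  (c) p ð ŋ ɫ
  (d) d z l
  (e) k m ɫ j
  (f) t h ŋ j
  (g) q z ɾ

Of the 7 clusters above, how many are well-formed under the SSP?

(a) 1-2-4-5 → obeys
(b) 1-2-4 → obeys
(c) 1-2-3-4 → obeys
(d) 1-2-4 → obeys
(e) 1-3-4-5 → obeys
(f) 1-2-3-5 → obeys
(g) 1-2-4 → obeys

7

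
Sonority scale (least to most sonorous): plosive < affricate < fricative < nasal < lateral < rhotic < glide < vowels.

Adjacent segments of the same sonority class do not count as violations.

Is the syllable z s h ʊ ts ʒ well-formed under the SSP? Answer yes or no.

Onset: /z/ is a fricative (sonority 3), /s/ is a fricative (sonority 3), /h/ is a fricative (sonority 3); then the nucleus /ʊ/ (sonority 8).
Onset profile 3-3-3-8 — rises to the nucleus.
Coda: /ts/ is an affricate (sonority 2), /ʒ/ is a fricative (sonority 3).
Coda profile 8-2-3 — does not fall throughout.

no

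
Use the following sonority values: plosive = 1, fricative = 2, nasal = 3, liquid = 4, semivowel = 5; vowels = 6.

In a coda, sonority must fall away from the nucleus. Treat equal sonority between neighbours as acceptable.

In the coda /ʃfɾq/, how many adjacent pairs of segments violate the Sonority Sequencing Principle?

1

/ʃ/ — fricative, sonority 2.
/f/ — fricative, sonority 2.
/ɾ/ — liquid, sonority 4.
/q/ — plosive, sonority 1.
/ʃ/→/f/: 2→2 (plateau, allowed) — ok.
/f/→/ɾ/: 2→4 (does not fall) — violation.
/ɾ/→/q/: 4→1 (falls) — ok.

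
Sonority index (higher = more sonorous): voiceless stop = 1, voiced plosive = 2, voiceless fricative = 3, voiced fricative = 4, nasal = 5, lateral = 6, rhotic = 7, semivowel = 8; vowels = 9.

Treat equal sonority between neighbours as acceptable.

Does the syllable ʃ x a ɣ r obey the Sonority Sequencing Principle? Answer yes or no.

Onset: /ʃ/ is a voiceless fricative (sonority 3), /x/ is a voiceless fricative (sonority 3); then the nucleus /a/ (sonority 9).
Onset profile 3-3-9 — rises to the nucleus.
Coda: /ɣ/ is a voiced fricative (sonority 4), /r/ is a rhotic (sonority 7).
Coda profile 9-4-7 — does not fall throughout.

no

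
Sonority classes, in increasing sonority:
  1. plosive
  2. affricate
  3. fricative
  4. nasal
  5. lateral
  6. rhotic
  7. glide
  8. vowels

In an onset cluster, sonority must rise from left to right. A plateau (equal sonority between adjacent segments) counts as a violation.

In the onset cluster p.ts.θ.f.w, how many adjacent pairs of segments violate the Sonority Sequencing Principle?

/p/: plosive = 1.
/ts/: affricate = 2.
/θ/: fricative = 3.
/f/: fricative = 3.
/w/: glide = 7.
/p/→/ts/: 1→2 (rises) — ok.
/ts/→/θ/: 2→3 (rises) — ok.
/θ/→/f/: 3→3 (plateau) — violation.
/f/→/w/: 3→7 (rises) — ok.

1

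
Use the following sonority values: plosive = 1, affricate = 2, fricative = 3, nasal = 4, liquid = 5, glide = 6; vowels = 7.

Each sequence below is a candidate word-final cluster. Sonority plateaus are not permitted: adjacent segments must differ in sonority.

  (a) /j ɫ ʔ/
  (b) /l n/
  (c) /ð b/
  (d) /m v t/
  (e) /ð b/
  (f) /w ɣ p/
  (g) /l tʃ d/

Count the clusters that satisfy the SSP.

7

(a) /j ɫ ʔ/: profile 6-5-1 — obeys.
(b) /l n/: profile 5-4 — obeys.
(c) /ð b/: profile 3-1 — obeys.
(d) /m v t/: profile 4-3-1 — obeys.
(e) /ð b/: profile 3-1 — obeys.
(f) /w ɣ p/: profile 6-3-1 — obeys.
(g) /l tʃ d/: profile 5-2-1 — obeys.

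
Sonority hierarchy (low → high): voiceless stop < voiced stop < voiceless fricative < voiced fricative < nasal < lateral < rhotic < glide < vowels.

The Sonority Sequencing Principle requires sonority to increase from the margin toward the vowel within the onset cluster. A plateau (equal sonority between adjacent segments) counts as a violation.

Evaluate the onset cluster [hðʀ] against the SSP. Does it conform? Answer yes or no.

/h/ — voiceless fricative, sonority 3.
/ð/ — voiced fricative, sonority 4.
/ʀ/ — rhotic, sonority 7.
The profile 3-4-7 strictly rises, so the onset cluster satisfies the SSP.

yes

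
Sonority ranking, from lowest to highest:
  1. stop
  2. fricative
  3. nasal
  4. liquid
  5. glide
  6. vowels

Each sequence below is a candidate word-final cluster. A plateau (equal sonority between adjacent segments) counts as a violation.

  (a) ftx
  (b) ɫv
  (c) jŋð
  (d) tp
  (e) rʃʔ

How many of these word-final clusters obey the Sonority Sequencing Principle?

(a) sonority 2-1-2: ill-formed.
(b) sonority 4-2: well-formed.
(c) sonority 5-3-2: well-formed.
(d) sonority 1-1: ill-formed.
(e) sonority 4-2-1: well-formed.

3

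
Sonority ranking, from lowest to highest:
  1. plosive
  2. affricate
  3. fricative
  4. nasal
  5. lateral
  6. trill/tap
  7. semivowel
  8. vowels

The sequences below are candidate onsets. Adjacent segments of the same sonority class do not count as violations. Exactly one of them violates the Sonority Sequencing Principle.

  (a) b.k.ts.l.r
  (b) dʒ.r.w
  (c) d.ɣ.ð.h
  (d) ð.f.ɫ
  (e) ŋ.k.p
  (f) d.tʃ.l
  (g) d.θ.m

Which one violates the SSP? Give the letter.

(a) sonority 1-1-2-5-6: well-formed.
(b) sonority 2-6-7: well-formed.
(c) sonority 1-3-3-3: well-formed.
(d) sonority 3-3-5: well-formed.
(e) sonority 4-1-1: ill-formed.
(f) sonority 1-2-5: well-formed.
(g) sonority 1-3-4: well-formed.

e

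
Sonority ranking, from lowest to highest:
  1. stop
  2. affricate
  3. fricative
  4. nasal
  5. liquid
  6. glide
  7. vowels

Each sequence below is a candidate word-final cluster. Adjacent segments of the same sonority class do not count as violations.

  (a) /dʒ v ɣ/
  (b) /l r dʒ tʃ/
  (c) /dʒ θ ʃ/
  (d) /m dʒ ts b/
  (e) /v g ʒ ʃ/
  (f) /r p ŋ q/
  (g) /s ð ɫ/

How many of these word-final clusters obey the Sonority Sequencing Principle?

2

(a) /dʒ v ɣ/: profile 2-3-3 — violates.
(b) /l r dʒ tʃ/: profile 5-5-2-2 — obeys.
(c) /dʒ θ ʃ/: profile 2-3-3 — violates.
(d) /m dʒ ts b/: profile 4-2-2-1 — obeys.
(e) /v g ʒ ʃ/: profile 3-1-3-3 — violates.
(f) /r p ŋ q/: profile 5-1-4-1 — violates.
(g) /s ð ɫ/: profile 3-3-5 — violates.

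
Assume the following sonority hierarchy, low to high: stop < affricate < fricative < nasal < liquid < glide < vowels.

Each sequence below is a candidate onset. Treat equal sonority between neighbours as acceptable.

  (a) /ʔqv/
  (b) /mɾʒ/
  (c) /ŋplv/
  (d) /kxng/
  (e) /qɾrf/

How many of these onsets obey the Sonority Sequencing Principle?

(a) /ʔqv/: profile 1-1-3 — obeys.
(b) /mɾʒ/: profile 4-5-3 — violates.
(c) /ŋplv/: profile 4-1-5-3 — violates.
(d) /kxng/: profile 1-3-4-1 — violates.
(e) /qɾrf/: profile 1-5-5-3 — violates.

1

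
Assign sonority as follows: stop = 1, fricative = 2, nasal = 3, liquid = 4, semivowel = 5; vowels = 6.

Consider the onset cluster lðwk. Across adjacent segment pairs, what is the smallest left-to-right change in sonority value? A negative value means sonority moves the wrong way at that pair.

/l/: liquid = 4.
/ð/: fricative = 2.
/w/: semivowel = 5.
/k/: stop = 1.
/l/→/ð/: change -2.
/ð/→/w/: change +3.
/w/→/k/: change -4.
Minimum = -4.

-4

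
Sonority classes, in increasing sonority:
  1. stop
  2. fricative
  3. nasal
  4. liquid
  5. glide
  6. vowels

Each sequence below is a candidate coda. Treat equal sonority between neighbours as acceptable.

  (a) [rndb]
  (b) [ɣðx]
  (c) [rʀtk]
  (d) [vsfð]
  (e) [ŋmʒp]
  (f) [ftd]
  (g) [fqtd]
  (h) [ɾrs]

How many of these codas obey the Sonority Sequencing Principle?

8

(a) sonority 4-3-1-1: well-formed.
(b) sonority 2-2-2: well-formed.
(c) sonority 4-4-1-1: well-formed.
(d) sonority 2-2-2-2: well-formed.
(e) sonority 3-3-2-1: well-formed.
(f) sonority 2-1-1: well-formed.
(g) sonority 2-1-1-1: well-formed.
(h) sonority 4-4-2: well-formed.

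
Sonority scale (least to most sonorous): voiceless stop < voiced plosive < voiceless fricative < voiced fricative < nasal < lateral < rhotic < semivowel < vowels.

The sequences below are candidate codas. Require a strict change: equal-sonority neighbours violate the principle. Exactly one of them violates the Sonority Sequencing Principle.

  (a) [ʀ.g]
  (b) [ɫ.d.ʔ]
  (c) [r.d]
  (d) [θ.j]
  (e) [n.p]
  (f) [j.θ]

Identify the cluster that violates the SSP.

d

(a) [ʀ.g]: profile 7-2 — obeys.
(b) [ɫ.d.ʔ]: profile 6-2-1 — obeys.
(c) [r.d]: profile 7-2 — obeys.
(d) [θ.j]: profile 3-8 — violates.
(e) [n.p]: profile 5-1 — obeys.
(f) [j.θ]: profile 8-3 — obeys.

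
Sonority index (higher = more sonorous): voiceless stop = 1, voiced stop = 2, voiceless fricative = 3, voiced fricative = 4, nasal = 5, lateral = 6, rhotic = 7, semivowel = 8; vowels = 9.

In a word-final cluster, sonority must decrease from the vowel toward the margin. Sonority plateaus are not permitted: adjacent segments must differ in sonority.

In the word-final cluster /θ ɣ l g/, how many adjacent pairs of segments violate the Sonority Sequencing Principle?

/θ/: voiceless fricative = 3.
/ɣ/: voiced fricative = 4.
/l/: lateral = 6.
/g/: voiced stop = 2.
/θ/→/ɣ/: 3→4 (does not fall) — violation.
/ɣ/→/l/: 4→6 (does not fall) — violation.
/l/→/g/: 6→2 (falls) — ok.

2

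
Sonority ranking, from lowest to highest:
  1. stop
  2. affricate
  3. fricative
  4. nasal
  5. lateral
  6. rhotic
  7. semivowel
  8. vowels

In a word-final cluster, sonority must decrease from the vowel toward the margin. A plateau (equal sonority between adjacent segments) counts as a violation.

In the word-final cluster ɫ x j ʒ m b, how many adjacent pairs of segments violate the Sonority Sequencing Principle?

2

/ɫ/ is a lateral (sonority 5).
/x/ is a fricative (sonority 3).
/j/ is a semivowel (sonority 7).
/ʒ/ is a fricative (sonority 3).
/m/ is a nasal (sonority 4).
/b/ is a stop (sonority 1).
/ɫ/→/x/: 5→3 (falls) — ok.
/x/→/j/: 3→7 (does not fall) — violation.
/j/→/ʒ/: 7→3 (falls) — ok.
/ʒ/→/m/: 3→4 (does not fall) — violation.
/m/→/b/: 4→1 (falls) — ok.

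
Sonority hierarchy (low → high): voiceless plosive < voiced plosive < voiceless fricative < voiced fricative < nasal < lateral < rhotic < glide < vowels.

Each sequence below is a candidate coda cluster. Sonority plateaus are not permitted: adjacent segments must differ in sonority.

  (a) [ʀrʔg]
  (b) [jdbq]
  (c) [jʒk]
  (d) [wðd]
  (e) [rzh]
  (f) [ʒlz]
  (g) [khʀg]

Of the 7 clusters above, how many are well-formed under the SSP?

3

(a) sonority 7-7-1-2: ill-formed.
(b) sonority 8-2-2-1: ill-formed.
(c) sonority 8-4-1: well-formed.
(d) sonority 8-4-2: well-formed.
(e) sonority 7-4-3: well-formed.
(f) sonority 4-6-4: ill-formed.
(g) sonority 1-3-7-2: ill-formed.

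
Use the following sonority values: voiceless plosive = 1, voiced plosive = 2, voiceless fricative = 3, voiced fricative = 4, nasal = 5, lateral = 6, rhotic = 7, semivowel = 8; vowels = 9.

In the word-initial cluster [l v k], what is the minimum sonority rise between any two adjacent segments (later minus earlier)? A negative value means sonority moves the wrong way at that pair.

-3

/l/ is a lateral (sonority 6).
/v/ is a voiced fricative (sonority 4).
/k/ is a voiceless plosive (sonority 1).
/l/→/v/: change -2.
/v/→/k/: change -3.
Minimum = -3.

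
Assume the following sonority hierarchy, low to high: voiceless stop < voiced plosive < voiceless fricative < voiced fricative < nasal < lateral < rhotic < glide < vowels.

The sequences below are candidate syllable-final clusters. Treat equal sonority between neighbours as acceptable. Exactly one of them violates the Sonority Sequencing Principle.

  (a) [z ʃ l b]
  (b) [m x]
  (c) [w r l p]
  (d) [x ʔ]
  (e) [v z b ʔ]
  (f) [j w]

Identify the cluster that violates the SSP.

(a) [z ʃ l b]: profile 4-3-6-2 — violates.
(b) [m x]: profile 5-3 — obeys.
(c) [w r l p]: profile 8-7-6-1 — obeys.
(d) [x ʔ]: profile 3-1 — obeys.
(e) [v z b ʔ]: profile 4-4-2-1 — obeys.
(f) [j w]: profile 8-8 — obeys.

a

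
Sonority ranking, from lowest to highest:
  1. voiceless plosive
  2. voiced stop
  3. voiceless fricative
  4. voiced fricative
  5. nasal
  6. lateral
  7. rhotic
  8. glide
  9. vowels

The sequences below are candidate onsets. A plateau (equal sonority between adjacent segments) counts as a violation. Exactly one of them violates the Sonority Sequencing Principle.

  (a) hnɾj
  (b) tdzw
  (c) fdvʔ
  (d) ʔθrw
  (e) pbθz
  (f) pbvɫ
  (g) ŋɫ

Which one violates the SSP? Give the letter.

c

(a) hnɾj: profile 3-5-7-8 — obeys.
(b) tdzw: profile 1-2-4-8 — obeys.
(c) fdvʔ: profile 3-2-4-1 — violates.
(d) ʔθrw: profile 1-3-7-8 — obeys.
(e) pbθz: profile 1-2-3-4 — obeys.
(f) pbvɫ: profile 1-2-4-6 — obeys.
(g) ŋɫ: profile 5-6 — obeys.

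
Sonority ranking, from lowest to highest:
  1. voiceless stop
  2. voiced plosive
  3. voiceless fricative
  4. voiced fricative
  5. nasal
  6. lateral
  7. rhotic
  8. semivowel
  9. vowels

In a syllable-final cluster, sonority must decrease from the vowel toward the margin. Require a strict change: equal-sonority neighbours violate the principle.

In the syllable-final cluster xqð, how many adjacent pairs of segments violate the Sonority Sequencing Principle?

1

/x/ — voiceless fricative, sonority 3.
/q/ — voiceless stop, sonority 1.
/ð/ — voiced fricative, sonority 4.
/x/→/q/: 3→1 (falls) — ok.
/q/→/ð/: 1→4 (does not fall) — violation.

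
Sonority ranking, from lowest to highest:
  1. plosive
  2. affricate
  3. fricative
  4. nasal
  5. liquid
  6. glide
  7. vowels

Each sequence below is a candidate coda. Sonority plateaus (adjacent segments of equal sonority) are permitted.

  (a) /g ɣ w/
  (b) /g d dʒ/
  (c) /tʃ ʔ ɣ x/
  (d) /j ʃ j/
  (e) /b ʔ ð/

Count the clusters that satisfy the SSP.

(a) sonority 1-3-6: ill-formed.
(b) sonority 1-1-2: ill-formed.
(c) sonority 2-1-3-3: ill-formed.
(d) sonority 6-3-6: ill-formed.
(e) sonority 1-1-3: ill-formed.

0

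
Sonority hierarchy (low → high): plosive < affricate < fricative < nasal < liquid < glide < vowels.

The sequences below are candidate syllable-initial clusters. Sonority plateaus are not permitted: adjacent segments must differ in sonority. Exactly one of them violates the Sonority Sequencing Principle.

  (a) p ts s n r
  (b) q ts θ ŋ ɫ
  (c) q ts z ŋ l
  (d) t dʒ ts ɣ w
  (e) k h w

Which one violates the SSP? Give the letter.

d

(a) 1-2-3-4-5 → obeys
(b) 1-2-3-4-5 → obeys
(c) 1-2-3-4-5 → obeys
(d) 1-2-2-3-6 → violates
(e) 1-3-6 → obeys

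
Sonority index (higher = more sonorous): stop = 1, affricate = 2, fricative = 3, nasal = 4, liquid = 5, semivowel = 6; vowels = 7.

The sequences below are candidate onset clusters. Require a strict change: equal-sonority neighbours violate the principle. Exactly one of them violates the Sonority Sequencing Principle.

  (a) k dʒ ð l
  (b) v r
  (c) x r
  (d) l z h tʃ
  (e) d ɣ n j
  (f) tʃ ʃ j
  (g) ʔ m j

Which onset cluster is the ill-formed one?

d

(a) sonority 1-2-3-5: well-formed.
(b) sonority 3-5: well-formed.
(c) sonority 3-5: well-formed.
(d) sonority 5-3-3-2: ill-formed.
(e) sonority 1-3-4-6: well-formed.
(f) sonority 2-3-6: well-formed.
(g) sonority 1-4-6: well-formed.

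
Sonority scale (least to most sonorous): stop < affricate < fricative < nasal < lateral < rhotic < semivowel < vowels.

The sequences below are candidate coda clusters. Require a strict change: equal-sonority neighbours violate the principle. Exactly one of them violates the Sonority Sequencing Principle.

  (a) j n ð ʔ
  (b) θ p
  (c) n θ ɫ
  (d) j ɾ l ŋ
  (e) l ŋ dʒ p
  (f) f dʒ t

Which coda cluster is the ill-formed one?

(a) j n ð ʔ: profile 7-4-3-1 — obeys.
(b) θ p: profile 3-1 — obeys.
(c) n θ ɫ: profile 4-3-5 — violates.
(d) j ɾ l ŋ: profile 7-6-5-4 — obeys.
(e) l ŋ dʒ p: profile 5-4-2-1 — obeys.
(f) f dʒ t: profile 3-2-1 — obeys.

c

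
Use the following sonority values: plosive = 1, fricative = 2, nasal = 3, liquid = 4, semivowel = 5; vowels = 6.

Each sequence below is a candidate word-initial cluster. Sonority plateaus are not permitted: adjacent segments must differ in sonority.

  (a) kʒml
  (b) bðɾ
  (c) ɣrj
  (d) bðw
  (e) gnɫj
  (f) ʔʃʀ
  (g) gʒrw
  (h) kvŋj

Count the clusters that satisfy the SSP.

(a) kʒml: profile 1-2-3-4 — obeys.
(b) bðɾ: profile 1-2-4 — obeys.
(c) ɣrj: profile 2-4-5 — obeys.
(d) bðw: profile 1-2-5 — obeys.
(e) gnɫj: profile 1-3-4-5 — obeys.
(f) ʔʃʀ: profile 1-2-4 — obeys.
(g) gʒrw: profile 1-2-4-5 — obeys.
(h) kvŋj: profile 1-2-3-5 — obeys.

8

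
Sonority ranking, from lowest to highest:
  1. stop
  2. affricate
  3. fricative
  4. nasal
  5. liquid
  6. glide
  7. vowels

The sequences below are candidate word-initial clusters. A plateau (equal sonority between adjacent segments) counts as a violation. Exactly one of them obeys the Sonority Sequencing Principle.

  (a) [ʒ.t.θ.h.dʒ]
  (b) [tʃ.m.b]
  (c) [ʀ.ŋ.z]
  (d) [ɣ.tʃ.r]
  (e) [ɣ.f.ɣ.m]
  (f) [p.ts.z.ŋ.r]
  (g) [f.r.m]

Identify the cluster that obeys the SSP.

f

(a) 3-1-3-3-2 → violates
(b) 2-4-1 → violates
(c) 5-4-3 → violates
(d) 3-2-5 → violates
(e) 3-3-3-4 → violates
(f) 1-2-3-4-5 → obeys
(g) 3-5-4 → violates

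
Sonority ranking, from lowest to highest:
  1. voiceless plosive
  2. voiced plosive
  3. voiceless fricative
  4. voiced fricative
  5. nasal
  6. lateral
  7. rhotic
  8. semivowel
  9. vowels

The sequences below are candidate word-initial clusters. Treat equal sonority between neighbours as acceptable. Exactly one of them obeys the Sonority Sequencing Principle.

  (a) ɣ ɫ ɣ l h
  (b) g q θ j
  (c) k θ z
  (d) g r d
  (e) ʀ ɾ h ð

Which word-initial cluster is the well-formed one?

(a) sonority 4-6-4-6-3: ill-formed.
(b) sonority 2-1-3-8: ill-formed.
(c) sonority 1-3-4: well-formed.
(d) sonority 2-7-2: ill-formed.
(e) sonority 7-7-3-4: ill-formed.

c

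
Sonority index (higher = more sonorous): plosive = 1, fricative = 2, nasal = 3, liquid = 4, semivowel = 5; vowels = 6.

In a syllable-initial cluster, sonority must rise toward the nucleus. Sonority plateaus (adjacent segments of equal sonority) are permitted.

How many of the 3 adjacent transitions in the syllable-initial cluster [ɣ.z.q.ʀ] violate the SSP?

1

/ɣ/ — fricative, sonority 2.
/z/ — fricative, sonority 2.
/q/ — plosive, sonority 1.
/ʀ/ — liquid, sonority 4.
/ɣ/→/z/: 2→2 (plateau, allowed) — ok.
/z/→/q/: 2→1 (does not rise) — violation.
/q/→/ʀ/: 1→4 (rises) — ok.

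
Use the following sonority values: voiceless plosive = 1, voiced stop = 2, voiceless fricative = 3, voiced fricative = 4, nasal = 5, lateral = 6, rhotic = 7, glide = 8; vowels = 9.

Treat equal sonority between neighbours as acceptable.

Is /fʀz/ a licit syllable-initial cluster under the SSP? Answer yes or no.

no

/f/: voiceless fricative = 3.
/ʀ/: rhotic = 7.
/z/: voiced fricative = 4.
The profile is 3-7-4. Between /ʀ/ (7) and /z/ (4) sonority does not rise, so the cluster violates the SSP.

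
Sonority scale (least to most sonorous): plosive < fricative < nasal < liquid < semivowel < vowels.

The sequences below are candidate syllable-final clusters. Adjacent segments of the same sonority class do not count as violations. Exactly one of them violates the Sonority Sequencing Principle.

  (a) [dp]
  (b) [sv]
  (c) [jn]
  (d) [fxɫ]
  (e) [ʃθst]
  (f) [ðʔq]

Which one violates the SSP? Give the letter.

(a) [dp]: profile 1-1 — obeys.
(b) [sv]: profile 2-2 — obeys.
(c) [jn]: profile 5-3 — obeys.
(d) [fxɫ]: profile 2-2-4 — violates.
(e) [ʃθst]: profile 2-2-2-1 — obeys.
(f) [ðʔq]: profile 2-1-1 — obeys.

d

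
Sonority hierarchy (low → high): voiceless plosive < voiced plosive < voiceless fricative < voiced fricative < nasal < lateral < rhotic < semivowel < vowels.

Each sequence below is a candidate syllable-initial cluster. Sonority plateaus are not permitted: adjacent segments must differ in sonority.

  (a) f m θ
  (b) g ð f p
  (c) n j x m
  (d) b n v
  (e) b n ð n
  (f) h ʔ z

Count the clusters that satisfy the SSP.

(a) sonority 3-5-3: ill-formed.
(b) sonority 2-4-3-1: ill-formed.
(c) sonority 5-8-3-5: ill-formed.
(d) sonority 2-5-4: ill-formed.
(e) sonority 2-5-4-5: ill-formed.
(f) sonority 3-1-4: ill-formed.

0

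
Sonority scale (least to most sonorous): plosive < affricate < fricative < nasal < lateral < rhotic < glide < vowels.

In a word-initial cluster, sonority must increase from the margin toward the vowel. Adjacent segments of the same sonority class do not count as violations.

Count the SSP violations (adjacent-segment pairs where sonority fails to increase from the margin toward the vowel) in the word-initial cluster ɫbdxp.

/ɫ/ is a lateral (sonority 5).
/b/ is a plosive (sonority 1).
/d/ is a plosive (sonority 1).
/x/ is a fricative (sonority 3).
/p/ is a plosive (sonority 1).
/ɫ/→/b/: 5→1 (does not rise) — violation.
/b/→/d/: 1→1 (plateau, allowed) — ok.
/d/→/x/: 1→3 (rises) — ok.
/x/→/p/: 3→1 (does not rise) — violation.

2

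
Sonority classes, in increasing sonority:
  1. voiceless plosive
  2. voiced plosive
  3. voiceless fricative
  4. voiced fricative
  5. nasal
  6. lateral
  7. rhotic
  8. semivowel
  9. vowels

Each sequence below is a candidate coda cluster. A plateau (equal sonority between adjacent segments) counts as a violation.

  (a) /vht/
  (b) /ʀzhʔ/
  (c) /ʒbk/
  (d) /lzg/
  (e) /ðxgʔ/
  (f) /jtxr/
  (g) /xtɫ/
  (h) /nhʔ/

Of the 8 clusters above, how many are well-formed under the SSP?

6

(a) 4-3-1 → obeys
(b) 7-4-3-1 → obeys
(c) 4-2-1 → obeys
(d) 6-4-2 → obeys
(e) 4-3-2-1 → obeys
(f) 8-1-3-7 → violates
(g) 3-1-6 → violates
(h) 5-3-1 → obeys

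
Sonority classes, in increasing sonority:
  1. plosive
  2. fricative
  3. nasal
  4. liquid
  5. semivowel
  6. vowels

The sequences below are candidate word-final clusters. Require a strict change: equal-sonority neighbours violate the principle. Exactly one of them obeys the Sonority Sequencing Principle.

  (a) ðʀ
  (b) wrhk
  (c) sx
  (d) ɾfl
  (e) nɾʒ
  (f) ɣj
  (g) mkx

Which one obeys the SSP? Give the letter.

(a) sonority 2-4: ill-formed.
(b) sonority 5-4-2-1: well-formed.
(c) sonority 2-2: ill-formed.
(d) sonority 4-2-4: ill-formed.
(e) sonority 3-4-2: ill-formed.
(f) sonority 2-5: ill-formed.
(g) sonority 3-1-2: ill-formed.

b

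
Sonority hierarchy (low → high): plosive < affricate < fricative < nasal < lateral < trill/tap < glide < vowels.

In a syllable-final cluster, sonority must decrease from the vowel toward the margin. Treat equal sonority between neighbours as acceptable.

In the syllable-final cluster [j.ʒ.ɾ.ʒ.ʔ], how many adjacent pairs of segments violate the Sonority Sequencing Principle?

/j/ is a glide (sonority 7).
/ʒ/ is a fricative (sonority 3).
/ɾ/ is a trill/tap (sonority 6).
/ʒ/ is a fricative (sonority 3).
/ʔ/ is a plosive (sonority 1).
/j/→/ʒ/: 7→3 (falls) — ok.
/ʒ/→/ɾ/: 3→6 (does not fall) — violation.
/ɾ/→/ʒ/: 6→3 (falls) — ok.
/ʒ/→/ʔ/: 3→1 (falls) — ok.

1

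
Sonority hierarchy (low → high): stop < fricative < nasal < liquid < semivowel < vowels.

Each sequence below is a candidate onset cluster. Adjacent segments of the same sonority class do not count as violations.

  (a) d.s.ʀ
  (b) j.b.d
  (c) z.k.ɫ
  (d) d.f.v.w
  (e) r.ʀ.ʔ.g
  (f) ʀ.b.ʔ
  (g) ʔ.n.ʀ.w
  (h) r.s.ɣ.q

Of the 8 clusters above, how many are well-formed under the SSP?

(a) 1-2-4 → obeys
(b) 5-1-1 → violates
(c) 2-1-4 → violates
(d) 1-2-2-5 → obeys
(e) 4-4-1-1 → violates
(f) 4-1-1 → violates
(g) 1-3-4-5 → obeys
(h) 4-2-2-1 → violates

3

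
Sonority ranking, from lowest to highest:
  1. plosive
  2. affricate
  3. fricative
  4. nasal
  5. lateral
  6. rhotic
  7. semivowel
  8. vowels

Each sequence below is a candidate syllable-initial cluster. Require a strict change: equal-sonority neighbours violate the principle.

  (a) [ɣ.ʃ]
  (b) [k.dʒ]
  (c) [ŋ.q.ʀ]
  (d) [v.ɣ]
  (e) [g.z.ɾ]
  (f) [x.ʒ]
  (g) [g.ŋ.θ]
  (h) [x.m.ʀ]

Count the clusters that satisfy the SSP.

(a) sonority 3-3: ill-formed.
(b) sonority 1-2: well-formed.
(c) sonority 4-1-6: ill-formed.
(d) sonority 3-3: ill-formed.
(e) sonority 1-3-6: well-formed.
(f) sonority 3-3: ill-formed.
(g) sonority 1-4-3: ill-formed.
(h) sonority 3-4-6: well-formed.

3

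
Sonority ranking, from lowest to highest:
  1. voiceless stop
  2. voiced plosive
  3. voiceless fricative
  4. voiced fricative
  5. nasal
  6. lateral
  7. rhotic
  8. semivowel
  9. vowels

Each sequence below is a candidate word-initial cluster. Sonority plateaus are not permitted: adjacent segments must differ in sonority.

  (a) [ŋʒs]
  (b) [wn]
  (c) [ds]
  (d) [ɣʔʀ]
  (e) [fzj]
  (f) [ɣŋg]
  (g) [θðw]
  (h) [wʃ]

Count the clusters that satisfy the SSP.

3

(a) sonority 5-4-3: ill-formed.
(b) sonority 8-5: ill-formed.
(c) sonority 2-3: well-formed.
(d) sonority 4-1-7: ill-formed.
(e) sonority 3-4-8: well-formed.
(f) sonority 4-5-2: ill-formed.
(g) sonority 3-4-8: well-formed.
(h) sonority 8-3: ill-formed.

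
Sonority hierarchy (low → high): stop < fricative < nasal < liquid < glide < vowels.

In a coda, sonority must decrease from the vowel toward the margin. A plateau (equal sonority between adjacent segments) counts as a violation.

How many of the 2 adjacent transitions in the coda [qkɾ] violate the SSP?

2

/q/ — stop, sonority 1.
/k/ — stop, sonority 1.
/ɾ/ — liquid, sonority 4.
/q/→/k/: 1→1 (plateau) — violation.
/k/→/ɾ/: 1→4 (does not fall) — violation.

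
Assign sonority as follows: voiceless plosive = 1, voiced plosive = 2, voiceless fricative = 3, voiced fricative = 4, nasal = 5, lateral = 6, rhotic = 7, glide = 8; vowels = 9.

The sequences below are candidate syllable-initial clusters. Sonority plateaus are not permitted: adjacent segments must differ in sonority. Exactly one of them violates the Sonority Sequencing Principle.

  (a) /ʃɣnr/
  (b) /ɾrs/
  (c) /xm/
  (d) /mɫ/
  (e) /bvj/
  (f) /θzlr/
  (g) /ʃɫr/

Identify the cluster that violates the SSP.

b

(a) 3-4-5-7 → obeys
(b) 7-7-3 → violates
(c) 3-5 → obeys
(d) 5-6 → obeys
(e) 2-4-8 → obeys
(f) 3-4-6-7 → obeys
(g) 3-6-7 → obeys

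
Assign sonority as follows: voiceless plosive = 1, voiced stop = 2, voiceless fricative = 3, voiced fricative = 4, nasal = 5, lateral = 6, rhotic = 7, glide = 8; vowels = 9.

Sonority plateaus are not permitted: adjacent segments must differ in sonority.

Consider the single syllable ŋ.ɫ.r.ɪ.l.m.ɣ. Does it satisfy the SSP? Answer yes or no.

yes

Onset: /ŋ/ is a nasal (sonority 5), /ɫ/ is a lateral (sonority 6), /r/ is a rhotic (sonority 7); then the nucleus /ɪ/ (sonority 9).
Onset profile 5-6-7-9 — rises to the nucleus.
Coda: /l/ is a lateral (sonority 6), /m/ is a nasal (sonority 5), /ɣ/ is a voiced fricative (sonority 4).
Coda profile 9-6-5-4 — falls from the nucleus.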